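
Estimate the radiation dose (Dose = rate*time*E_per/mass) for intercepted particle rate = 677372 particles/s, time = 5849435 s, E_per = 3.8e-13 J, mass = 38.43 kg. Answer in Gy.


Total energy deposited = rate * time * E_per
  = 677372 * 5849435 * 3.8e-13 = 1.5057 J
Dose = E_total / mass = 1.5057 / 38.43
Dose = 0.03917909 Gy

0.0392 Gy


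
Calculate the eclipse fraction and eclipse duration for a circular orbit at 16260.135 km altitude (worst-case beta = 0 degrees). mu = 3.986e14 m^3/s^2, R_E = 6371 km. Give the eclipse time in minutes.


r = 22631.1350 km
T = 564.7022 min
Eclipse fraction = arcsin(R_E/r)/pi = arcsin(6371.0000/22631.1350)/pi
= arcsin(0.2815148)/pi = 0.09083686
Eclipse duration = 0.09083686 * 564.7022 = 51.2958 min

51.2958 minutes


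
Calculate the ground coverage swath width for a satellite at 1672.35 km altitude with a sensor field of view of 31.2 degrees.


FOV = 31.2 deg = 0.5445427 rad
swath = 2 * alt * tan(FOV/2) = 2 * 1672.35 * tan(0.2722714)
swath = 2 * 1672.35 * 0.279205
swath = 933.8570 km

933.8570 km


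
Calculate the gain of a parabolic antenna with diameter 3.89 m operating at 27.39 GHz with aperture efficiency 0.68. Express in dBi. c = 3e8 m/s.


lambda = c/f = 3e8 / 2.739e+10 = 0.0109529 m
G = eta*(pi*D/lambda)^2 = 0.68*(pi*3.89/0.0109529)^2
G = 846543.7659 (linear)
G = 10*log10(846543.7659) = 59.2765 dBi

59.2765 dBi


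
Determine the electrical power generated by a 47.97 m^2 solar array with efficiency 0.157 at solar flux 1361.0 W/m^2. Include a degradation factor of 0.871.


P = area * eta * S * degradation
P = 47.97 * 0.157 * 1361.0 * 0.871
P = 8927.8246 W

8927.8246 W


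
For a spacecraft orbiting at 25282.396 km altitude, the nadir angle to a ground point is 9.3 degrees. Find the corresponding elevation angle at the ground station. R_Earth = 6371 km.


r = R_E + alt = 31653.3960 km
Law of sines in the satellite / Earth-center / ground-point triangle:
  sin(nadir)/R_E = sin(90 + el)/r  =>  cos(el) = (r/R_E)*sin(nadir)
cos(el) = (31653.3960 / 6371.0000) * sin(9.3 deg) = 0.8029053
el = arccos(0.8029053) = 36.5916 deg
(Earth-central angle = 90 - nadir - el = 44.1084 deg)

36.5916 degrees


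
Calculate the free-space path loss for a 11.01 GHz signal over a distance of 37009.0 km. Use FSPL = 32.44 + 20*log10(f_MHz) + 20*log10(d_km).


f = 11.01 GHz = 11010.0000 MHz
d = 37009.0 km
FSPL = 32.44 + 20*log10(11010.0000) + 20*log10(37009.0)
FSPL = 32.44 + 80.8357 + 91.3661
FSPL = 204.6419 dB

204.6419 dB


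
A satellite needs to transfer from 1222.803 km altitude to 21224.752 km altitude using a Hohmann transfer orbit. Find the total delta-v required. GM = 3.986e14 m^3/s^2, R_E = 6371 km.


r1 = 7593.8030 km = 7.593803e+06 m
r2 = 27595.7520 km = 2.7595752e+07 m
dv1 = sqrt(mu/r1)*(sqrt(2*r2/(r1+r2)) - 1) = 1828.3515 m/s
dv2 = sqrt(mu/r2)*(1 - sqrt(2*r1/(r1+r2))) = 1303.7505 m/s
total dv = |dv1| + |dv2| = 1828.3515 + 1303.7505 = 3132.1021 m/s = 3.1321 km/s

3.1321 km/s


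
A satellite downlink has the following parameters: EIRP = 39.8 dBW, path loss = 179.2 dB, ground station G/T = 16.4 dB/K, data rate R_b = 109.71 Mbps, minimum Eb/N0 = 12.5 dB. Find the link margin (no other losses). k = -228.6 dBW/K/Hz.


C/N0 = EIRP - FSPL + G/T - k = 39.8 - 179.2 + 16.4 - (-228.6)
C/N0 = 105.6000 dB-Hz
R_b = 109.71 Mbps = 1.0971e+08 bps -> 10*log10(R_b) = 80.4025 dB-Hz
Eb/N0 = C/N0 - 10*log10(R_b) = 105.6000 - 80.4025 = 25.1975 dB
Margin = Eb/N0 - Eb/N0_req = 25.1975 - 12.5 = 12.6975 dB (link closes)

12.6975 dB


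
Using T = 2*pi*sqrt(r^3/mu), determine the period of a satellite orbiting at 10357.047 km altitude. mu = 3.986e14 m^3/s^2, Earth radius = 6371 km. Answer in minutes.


r = 16728.0470 km = 1.6728047e+07 m
T = 2*pi*sqrt(r^3/mu) = 2*pi*sqrt(4.6809685e+21 / 3.986e14)
T = 21531.7377 s = 358.8623 min

358.8623 minutes


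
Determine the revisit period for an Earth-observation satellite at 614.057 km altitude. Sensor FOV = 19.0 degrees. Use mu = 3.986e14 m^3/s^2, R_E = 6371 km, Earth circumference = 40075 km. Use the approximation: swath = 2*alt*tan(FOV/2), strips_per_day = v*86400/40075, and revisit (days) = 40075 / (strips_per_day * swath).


swath = 2*614.057*tan(0.1658063) = 205.5158 km
v = sqrt(mu/r) = 7554.1164 m/s = 7.5541 km/s
strips/day = v*86400/40075 = 7.5541*86400/40075 = 16.2864
coverage/day = strips * swath = 16.2864 * 205.5158 = 3347.1032 km
revisit = 40075 / 3347.1032 = 11.9730 days

11.9730 days


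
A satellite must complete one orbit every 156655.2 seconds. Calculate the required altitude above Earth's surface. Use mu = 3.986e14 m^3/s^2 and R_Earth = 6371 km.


T = 156655.2 s
r = (mu*T^2/(4*pi^2))^(1/3) = (3.986e14 * 156655.2^2 / (4*pi^2))^(1/3)
r = 6.2809075e+07 m = 62809.0748 km
alt = r - R_E = 62809.0748 - 6371 = 56438.0748 km

56438.0748 km


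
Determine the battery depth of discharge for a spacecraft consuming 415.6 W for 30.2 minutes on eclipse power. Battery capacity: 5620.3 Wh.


E_used = P * t / 60 = 415.6 * 30.2 / 60 = 209.1853 Wh
DOD = E_used / E_total * 100 = 209.1853 / 5620.3 * 100
DOD = 3.7220 %

3.7220 %


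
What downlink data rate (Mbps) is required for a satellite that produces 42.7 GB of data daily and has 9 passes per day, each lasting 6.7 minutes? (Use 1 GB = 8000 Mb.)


total contact time = 9 * 6.7 * 60 = 3618.0000 s
data = 42.7 GB = 341600.0000 Mb
rate = 341600.0000 / 3618.0000 = 94.4168 Mbps

94.4168 Mbps


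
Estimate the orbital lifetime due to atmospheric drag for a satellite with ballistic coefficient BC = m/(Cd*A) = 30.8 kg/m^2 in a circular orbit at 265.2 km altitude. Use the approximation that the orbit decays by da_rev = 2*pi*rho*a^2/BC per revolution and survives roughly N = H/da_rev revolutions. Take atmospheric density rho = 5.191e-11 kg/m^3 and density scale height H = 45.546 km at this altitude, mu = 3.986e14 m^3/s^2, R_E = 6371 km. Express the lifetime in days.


a = R_E + alt = 6636.2000 km = 6.6362e+06 m
da_rev = 2*pi*rho*a^2/BC = 2*pi*5.191e-11*(6.6362e+06)^2/30.8 = 466.357659 m per revolution
N = H/da_rev = 45546.0000 m / 466.357659 m = 97.6632 revolutions
P = 2*pi*sqrt(a^3/mu) = 5380.1009 s
lifetime = N*P = 97.6632 * 5380.1009 = 525438.0860 s = 6.0815 days

6.0815 days


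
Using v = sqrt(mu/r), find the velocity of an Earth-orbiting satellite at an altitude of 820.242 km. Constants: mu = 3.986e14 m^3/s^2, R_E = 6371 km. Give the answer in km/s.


r = R_E + alt = 6371.0 + 820.242 = 7191.2420 km = 7.191242e+06 m
v = sqrt(mu/r) = sqrt(3.986e14 / 7.191242e+06) = 7445.0342 m/s = 7.4450 km/s

7.4450 km/s


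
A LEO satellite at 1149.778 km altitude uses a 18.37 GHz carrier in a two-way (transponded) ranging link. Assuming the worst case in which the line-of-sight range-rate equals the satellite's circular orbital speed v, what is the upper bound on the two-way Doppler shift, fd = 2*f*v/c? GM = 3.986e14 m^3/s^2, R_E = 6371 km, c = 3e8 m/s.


r = 7.520778e+06 m
v = sqrt(mu/r) = 7280.0986 m/s (worst-case radial velocity)
f = 18.37 GHz = 1.837e+10 Hz
fd = 2*f*v/c = 2*1.837e+10*7280.0986/3.0e+08
fd = 891569.4110 Hz

891569.4110 Hz


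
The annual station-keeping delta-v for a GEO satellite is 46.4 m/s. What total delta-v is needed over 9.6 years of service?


dV = rate * years = 46.4 * 9.6
dV = 445.4400 m/s

445.4400 m/s


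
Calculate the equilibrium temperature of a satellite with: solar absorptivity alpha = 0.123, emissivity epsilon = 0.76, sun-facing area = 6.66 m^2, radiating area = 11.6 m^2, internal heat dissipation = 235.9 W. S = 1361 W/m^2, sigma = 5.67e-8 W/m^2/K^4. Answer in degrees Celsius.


Numerator = alpha*S*A_sun + Q_int = 0.123*1361*6.66 + 235.9 = 1350.8040 W
Denominator = eps*sigma*A_rad = 0.76*5.67e-8*11.6 = 4.998672e-07 W/K^4
T^4 = 2.7023257e+09 K^4
T = 227.9998 K = -45.1502 C

-45.1502 degrees Celsius


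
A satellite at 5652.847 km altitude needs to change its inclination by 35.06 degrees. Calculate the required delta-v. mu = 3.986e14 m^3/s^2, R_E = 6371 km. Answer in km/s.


r = 12023.8470 km = 1.2023847e+07 m
V = sqrt(mu/r) = 5757.6721 m/s
di = 35.06 deg = 0.6119124 rad
dV = 2*V*sin(di/2) = 2*5757.6721*sin(0.3059562)
dV = 3468.4807 m/s = 3.4685 km/s

3.4685 km/s


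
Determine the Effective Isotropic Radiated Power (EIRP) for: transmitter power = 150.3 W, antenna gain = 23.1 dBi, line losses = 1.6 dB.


Pt = 150.3 W = 21.7696 dBW
EIRP = Pt_dBW + Gt - losses = 21.7696 + 23.1 - 1.6 = 43.2696 dBW

43.2696 dBW


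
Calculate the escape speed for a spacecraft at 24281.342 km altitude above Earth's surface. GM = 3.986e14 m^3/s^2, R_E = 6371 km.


r = 6371.0 + 24281.342 = 30652.3420 km = 3.0652342e+07 m
v_esc = sqrt(2*mu/r) = sqrt(2*3.986e14 / 3.0652342e+07)
v_esc = 5099.7844 m/s = 5.0998 km/s

5.0998 km/s


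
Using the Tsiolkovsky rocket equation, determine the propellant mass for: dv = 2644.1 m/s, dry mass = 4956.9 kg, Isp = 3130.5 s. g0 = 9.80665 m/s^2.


ve = Isp * g0 = 3130.5 * 9.80665 = 30699.717825 m/s
mass ratio = exp(dv/ve) = exp(2644.1/30699.717825) = 1.08994564
m_prop = m_dry * (mr - 1) = 4956.9 * (1.08994564 - 1)
m_prop = 445.8516 kg

445.8516 kg


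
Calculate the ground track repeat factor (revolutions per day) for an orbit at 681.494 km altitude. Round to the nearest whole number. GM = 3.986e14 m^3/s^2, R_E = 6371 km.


r = 7.052494e+06 m
T = 2*pi*sqrt(r^3/mu) = 5894.2060 s = 98.2368 min
revs/day = 1440 / 98.2368 = 14.6585
Rounded: 15 revolutions per day

15 revolutions per day


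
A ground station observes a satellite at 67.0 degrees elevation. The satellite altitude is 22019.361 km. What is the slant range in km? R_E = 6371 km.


h = 22019.361 km, el = 67.0 deg
d = -R_E*sin(el) + sqrt((R_E*sin(el))^2 + 2*R_E*h + h^2)
d = -6371.0000*sin(1.1694) + sqrt((6371.0000*0.9205049)^2 + 2*6371.0000*22019.361 + 22019.361^2)
d = 22416.4774 km

22416.4774 km


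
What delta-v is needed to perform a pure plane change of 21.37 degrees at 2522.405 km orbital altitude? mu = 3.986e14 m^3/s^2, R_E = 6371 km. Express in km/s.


r = 8893.4050 km = 8.893405e+06 m
V = sqrt(mu/r) = 6694.7538 m/s
di = 21.37 deg = 0.3729769 rad
dV = 2*V*sin(di/2) = 2*6694.7538*sin(0.1864884)
dV = 2482.5401 m/s = 2.4825 km/s

2.4825 km/s


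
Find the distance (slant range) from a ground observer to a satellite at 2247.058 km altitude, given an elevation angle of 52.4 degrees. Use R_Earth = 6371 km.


h = 2247.058 km, el = 52.4 deg
d = -R_E*sin(el) + sqrt((R_E*sin(el))^2 + 2*R_E*h + h^2)
d = -6371.0000*sin(0.9145525) + sqrt((6371.0000*0.7922896)^2 + 2*6371.0000*2247.058 + 2247.058^2)
d = 2643.8979 km

2643.8979 km


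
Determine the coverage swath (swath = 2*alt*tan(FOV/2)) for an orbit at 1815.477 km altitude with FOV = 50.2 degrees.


FOV = 50.2 deg = 0.8761553 rad
swath = 2 * alt * tan(FOV/2) = 2 * 1815.477 * tan(0.4380776)
swath = 2 * 1815.477 * 0.4684342
swath = 1700.8631 km

1700.8631 km


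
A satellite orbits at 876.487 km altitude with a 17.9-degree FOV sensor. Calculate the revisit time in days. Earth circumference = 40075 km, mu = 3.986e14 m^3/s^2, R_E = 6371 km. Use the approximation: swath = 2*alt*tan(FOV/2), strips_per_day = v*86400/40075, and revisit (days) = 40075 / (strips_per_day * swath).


swath = 2*876.487*tan(0.156207) = 276.0759 km
v = sqrt(mu/r) = 7416.0889 m/s = 7.4161 km/s
strips/day = v*86400/40075 = 7.4161*86400/40075 = 15.9888
coverage/day = strips * swath = 15.9888 * 276.0759 = 4414.1147 km
revisit = 40075 / 4414.1147 = 9.0788 days

9.0788 days


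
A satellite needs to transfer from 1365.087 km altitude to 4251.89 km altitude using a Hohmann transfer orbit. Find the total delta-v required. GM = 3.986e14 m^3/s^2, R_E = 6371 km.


r1 = 7736.0870 km = 7.736087e+06 m
r2 = 10622.8900 km = 1.062289e+07 m
dv1 = sqrt(mu/r1)*(sqrt(2*r2/(r1+r2)) - 1) = 543.7524 m/s
dv2 = sqrt(mu/r2)*(1 - sqrt(2*r1/(r1+r2))) = 502.1844 m/s
total dv = |dv1| + |dv2| = 543.7524 + 502.1844 = 1045.9368 m/s = 1.0459 km/s

1.0459 km/s


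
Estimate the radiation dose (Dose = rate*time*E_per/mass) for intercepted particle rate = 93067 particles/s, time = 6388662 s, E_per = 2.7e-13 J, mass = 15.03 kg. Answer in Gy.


Total energy deposited = rate * time * E_per
  = 93067 * 6388662 * 2.7e-13 = 0.1605349 J
Dose = E_total / mass = 0.1605349 / 15.03
Dose = 0.01068096 Gy

0.0107 Gy


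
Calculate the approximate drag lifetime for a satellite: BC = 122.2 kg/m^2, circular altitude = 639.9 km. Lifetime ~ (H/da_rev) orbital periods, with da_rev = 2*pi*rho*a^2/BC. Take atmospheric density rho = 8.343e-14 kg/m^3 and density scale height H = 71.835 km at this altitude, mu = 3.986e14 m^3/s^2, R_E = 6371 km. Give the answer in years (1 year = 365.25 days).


a = R_E + alt = 7010.9000 km = 7.0109e+06 m
da_rev = 2*pi*rho*a^2/BC = 2*pi*8.343e-14*(7.0109e+06)^2/122.2 = 0.210852353 m per revolution
N = H/da_rev = 71835.0000 m / 0.210852353 m = 340688.6339 revolutions
P = 2*pi*sqrt(a^3/mu) = 5842.1389 s
lifetime = N*P = 340688.6339 * 5842.1389 = 1.9903503e+09 s = 23036.4621 days
years = 23036.4621 / 365.25 = 63.0704 years

63.0704 years


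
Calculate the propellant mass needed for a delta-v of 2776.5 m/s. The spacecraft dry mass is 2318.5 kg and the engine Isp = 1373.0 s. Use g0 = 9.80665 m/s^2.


ve = Isp * g0 = 1373.0 * 9.80665 = 13464.530450 m/s
mass ratio = exp(dv/ve) = exp(2776.5/13464.530450) = 1.22900937
m_prop = m_dry * (mr - 1) = 2318.5 * (1.22900937 - 1)
m_prop = 530.9582 kg

530.9582 kg


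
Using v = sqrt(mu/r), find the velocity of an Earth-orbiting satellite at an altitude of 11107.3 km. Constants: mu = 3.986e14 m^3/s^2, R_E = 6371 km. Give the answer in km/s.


r = R_E + alt = 6371.0 + 11107.3 = 17478.3000 km = 1.74783e+07 m
v = sqrt(mu/r) = sqrt(3.986e14 / 1.74783e+07) = 4775.5022 m/s = 4.7755 km/s

4.7755 km/s


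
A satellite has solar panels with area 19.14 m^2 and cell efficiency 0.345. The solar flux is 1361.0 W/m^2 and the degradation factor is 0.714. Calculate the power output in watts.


P = area * eta * S * degradation
P = 19.14 * 0.345 * 1361.0 * 0.714
P = 6416.7832 W

6416.7832 W


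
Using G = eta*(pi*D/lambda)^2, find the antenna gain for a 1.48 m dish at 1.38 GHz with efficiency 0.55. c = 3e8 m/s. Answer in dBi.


lambda = c/f = 3e8 / 1.38e+09 = 0.2173913 m
G = eta*(pi*D/lambda)^2 = 0.55*(pi*1.48/0.2173913)^2
G = 251.5947 (linear)
G = 10*log10(251.5947) = 24.0070 dBi

24.0070 dBi


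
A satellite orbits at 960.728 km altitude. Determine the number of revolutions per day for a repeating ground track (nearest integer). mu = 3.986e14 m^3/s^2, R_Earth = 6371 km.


r = 7.331728e+06 m
T = 2*pi*sqrt(r^3/mu) = 6247.7082 s = 104.1285 min
revs/day = 1440 / 104.1285 = 13.8291
Rounded: 14 revolutions per day

14 revolutions per day


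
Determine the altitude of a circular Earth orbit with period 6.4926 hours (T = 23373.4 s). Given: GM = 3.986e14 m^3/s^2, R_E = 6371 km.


T = 23373.4 s
r = (mu*T^2/(4*pi^2))^(1/3) = (3.986e14 * 23373.4^2 / (4*pi^2))^(1/3)
r = 1.7668802e+07 m = 17668.8024 km
alt = r - R_E = 17668.8024 - 6371 = 11297.8024 km

11297.8024 km


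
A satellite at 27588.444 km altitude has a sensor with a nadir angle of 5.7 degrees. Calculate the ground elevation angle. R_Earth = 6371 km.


r = R_E + alt = 33959.4440 km
Law of sines in the satellite / Earth-center / ground-point triangle:
  sin(nadir)/R_E = sin(90 + el)/r  =>  cos(el) = (r/R_E)*sin(nadir)
cos(el) = (33959.4440 / 6371.0000) * sin(5.7 deg) = 0.5294057
el = arccos(0.5294057) = 58.0347 deg
(Earth-central angle = 90 - nadir - el = 26.2653 deg)

58.0347 degrees


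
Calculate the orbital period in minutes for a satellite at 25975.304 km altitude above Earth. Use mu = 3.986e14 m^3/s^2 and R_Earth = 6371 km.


r = 32346.3040 km = 3.2346304e+07 m
T = 2*pi*sqrt(r^3/mu) = 2*pi*sqrt(3.38434e+22 / 3.986e14)
T = 57895.9543 s = 964.9326 min

964.9326 minutes


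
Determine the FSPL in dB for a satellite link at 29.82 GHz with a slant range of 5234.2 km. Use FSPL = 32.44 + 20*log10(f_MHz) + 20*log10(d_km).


f = 29.82 GHz = 29820.0000 MHz
d = 5234.2 km
FSPL = 32.44 + 20*log10(29820.0000) + 20*log10(5234.2)
FSPL = 32.44 + 89.4902 + 74.3770
FSPL = 196.3072 dB

196.3072 dB


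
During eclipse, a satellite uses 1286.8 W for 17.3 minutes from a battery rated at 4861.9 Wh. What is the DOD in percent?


E_used = P * t / 60 = 1286.8 * 17.3 / 60 = 371.0273 Wh
DOD = E_used / E_total * 100 = 371.0273 / 4861.9 * 100
DOD = 7.6313 %

7.6313 %


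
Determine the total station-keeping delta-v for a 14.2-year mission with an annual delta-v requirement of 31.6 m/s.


dV = rate * years = 31.6 * 14.2
dV = 448.7200 m/s

448.7200 m/s


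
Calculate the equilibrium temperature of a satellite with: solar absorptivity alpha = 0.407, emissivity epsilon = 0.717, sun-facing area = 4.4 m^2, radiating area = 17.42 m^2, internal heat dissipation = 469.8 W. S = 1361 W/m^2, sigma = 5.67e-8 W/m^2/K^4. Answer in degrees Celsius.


Numerator = alpha*S*A_sun + Q_int = 0.407*1361*4.4 + 469.8 = 2907.0788 W
Denominator = eps*sigma*A_rad = 0.717*5.67e-8*17.42 = 7.0819094e-07 W/K^4
T^4 = 4.1049365e+09 K^4
T = 253.1201 K = -20.0299 C

-20.0299 degrees Celsius


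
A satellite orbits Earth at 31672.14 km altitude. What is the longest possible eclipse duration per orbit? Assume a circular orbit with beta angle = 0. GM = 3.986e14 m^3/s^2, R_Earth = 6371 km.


r = 38043.1400 km
T = 1230.7632 min
Eclipse fraction = arcsin(R_E/r)/pi = arcsin(6371.0000/38043.1400)/pi
= arcsin(0.1674678)/pi = 0.05355901
Eclipse duration = 0.05355901 * 1230.7632 = 65.9185 min

65.9185 minutes


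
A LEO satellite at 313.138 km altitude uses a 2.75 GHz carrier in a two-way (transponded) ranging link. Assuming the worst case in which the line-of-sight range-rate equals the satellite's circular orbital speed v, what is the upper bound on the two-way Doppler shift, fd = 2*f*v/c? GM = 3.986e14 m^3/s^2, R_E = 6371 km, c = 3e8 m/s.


r = 6.684138e+06 m
v = sqrt(mu/r) = 7722.2871 m/s (worst-case radial velocity)
f = 2.75 GHz = 2.75e+09 Hz
fd = 2*f*v/c = 2*2.75e+09*7722.2871/3.0e+08
fd = 141575.2633 Hz

141575.2633 Hz


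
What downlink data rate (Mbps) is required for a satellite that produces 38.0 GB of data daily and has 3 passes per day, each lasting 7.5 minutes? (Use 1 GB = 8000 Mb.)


total contact time = 3 * 7.5 * 60 = 1350.0000 s
data = 38.0 GB = 304000.0000 Mb
rate = 304000.0000 / 1350.0000 = 225.1852 Mbps

225.1852 Mbps


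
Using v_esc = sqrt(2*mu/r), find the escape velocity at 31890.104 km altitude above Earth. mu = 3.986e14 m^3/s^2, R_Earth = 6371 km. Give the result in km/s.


r = 6371.0 + 31890.104 = 38261.1040 km = 3.8261104e+07 m
v_esc = sqrt(2*mu/r) = sqrt(2*3.986e14 / 3.8261104e+07)
v_esc = 4564.6228 m/s = 4.5646 km/s

4.5646 km/s


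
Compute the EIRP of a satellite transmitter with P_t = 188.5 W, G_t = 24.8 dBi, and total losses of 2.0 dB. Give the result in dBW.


Pt = 188.5 W = 22.7531 dBW
EIRP = Pt_dBW + Gt - losses = 22.7531 + 24.8 - 2.0 = 45.5531 dBW

45.5531 dBW


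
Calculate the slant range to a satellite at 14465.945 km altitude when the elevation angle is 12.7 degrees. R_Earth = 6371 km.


h = 14465.945 km, el = 12.7 deg
d = -R_E*sin(el) + sqrt((R_E*sin(el))^2 + 2*R_E*h + h^2)
d = -6371.0000*sin(0.2216568) + sqrt((6371.0000*0.2198462)^2 + 2*6371.0000*14465.945 + 14465.945^2)
d = 18487.8095 km

18487.8095 km


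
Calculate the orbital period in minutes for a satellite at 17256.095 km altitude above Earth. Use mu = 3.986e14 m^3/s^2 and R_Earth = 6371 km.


r = 23627.0950 km = 2.3627095e+07 m
T = 2*pi*sqrt(r^3/mu) = 2*pi*sqrt(1.318958e+22 / 3.986e14)
T = 36143.2093 s = 602.3868 min

602.3868 minutes


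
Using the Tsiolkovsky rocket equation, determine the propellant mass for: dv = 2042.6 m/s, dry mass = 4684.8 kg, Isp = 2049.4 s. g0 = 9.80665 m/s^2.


ve = Isp * g0 = 2049.4 * 9.80665 = 20097.748510 m/s
mass ratio = exp(dv/ve) = exp(2042.6/20097.748510) = 1.10697744
m_prop = m_dry * (mr - 1) = 4684.8 * (1.10697744 - 1)
m_prop = 501.1679 kg

501.1679 kg


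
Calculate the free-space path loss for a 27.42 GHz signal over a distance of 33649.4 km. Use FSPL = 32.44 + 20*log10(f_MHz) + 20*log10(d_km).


f = 27.42 GHz = 27420.0000 MHz
d = 33649.4 km
FSPL = 32.44 + 20*log10(27420.0000) + 20*log10(33649.4)
FSPL = 32.44 + 88.7613 + 90.5395
FSPL = 211.7409 dB

211.7409 dB


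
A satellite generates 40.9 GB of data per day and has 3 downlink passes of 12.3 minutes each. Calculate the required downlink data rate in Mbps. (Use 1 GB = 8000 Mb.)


total contact time = 3 * 12.3 * 60 = 2214.0000 s
data = 40.9 GB = 327200.0000 Mb
rate = 327200.0000 / 2214.0000 = 147.7868 Mbps

147.7868 Mbps


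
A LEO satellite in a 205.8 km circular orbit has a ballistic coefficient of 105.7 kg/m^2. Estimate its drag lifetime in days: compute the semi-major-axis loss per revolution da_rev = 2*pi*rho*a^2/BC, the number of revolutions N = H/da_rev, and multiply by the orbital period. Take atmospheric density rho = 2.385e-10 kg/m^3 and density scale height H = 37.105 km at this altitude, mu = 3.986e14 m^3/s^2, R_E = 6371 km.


a = R_E + alt = 6576.8000 km = 6.5768e+06 m
da_rev = 2*pi*rho*a^2/BC = 2*pi*2.385e-10*(6.5768e+06)^2/105.7 = 613.228788 m per revolution
N = H/da_rev = 37105.0000 m / 613.228788 m = 60.5076 revolutions
P = 2*pi*sqrt(a^3/mu) = 5308.0276 s
lifetime = N*P = 60.5076 * 5308.0276 = 321175.9927 s = 3.7173 days

3.7173 days


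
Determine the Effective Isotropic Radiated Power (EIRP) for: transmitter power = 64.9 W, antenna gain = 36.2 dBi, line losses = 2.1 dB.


Pt = 64.9 W = 18.1224 dBW
EIRP = Pt_dBW + Gt - losses = 18.1224 + 36.2 - 2.1 = 52.2224 dBW

52.2224 dBW


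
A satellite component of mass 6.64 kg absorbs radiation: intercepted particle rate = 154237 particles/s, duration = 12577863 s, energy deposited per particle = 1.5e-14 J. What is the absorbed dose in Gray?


Total energy deposited = rate * time * E_per
  = 154237 * 12577863 * 1.5e-14 = 0.02909958 J
Dose = E_total / mass = 0.02909958 / 6.64
Dose = 0.004382467 Gy

0.0044 Gy


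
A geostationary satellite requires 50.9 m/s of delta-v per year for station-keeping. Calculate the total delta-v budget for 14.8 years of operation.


dV = rate * years = 50.9 * 14.8
dV = 753.3200 m/s

753.3200 m/s


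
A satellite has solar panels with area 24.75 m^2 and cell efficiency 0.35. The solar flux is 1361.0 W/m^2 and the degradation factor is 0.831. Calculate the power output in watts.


P = area * eta * S * degradation
P = 24.75 * 0.35 * 1361.0 * 0.831
P = 9797.2095 W

9797.2095 W


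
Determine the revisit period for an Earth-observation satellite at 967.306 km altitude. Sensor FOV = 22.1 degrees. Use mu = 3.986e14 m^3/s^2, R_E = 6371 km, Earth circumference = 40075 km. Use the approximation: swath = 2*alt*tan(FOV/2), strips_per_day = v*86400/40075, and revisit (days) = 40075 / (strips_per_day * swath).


swath = 2*967.306*tan(0.1928589) = 377.8028 km
v = sqrt(mu/r) = 7370.0552 m/s = 7.3701 km/s
strips/day = v*86400/40075 = 7.3701*86400/40075 = 15.8895
coverage/day = strips * swath = 15.8895 * 377.8028 = 6003.1080 km
revisit = 40075 / 6003.1080 = 6.6757 days

6.6757 days


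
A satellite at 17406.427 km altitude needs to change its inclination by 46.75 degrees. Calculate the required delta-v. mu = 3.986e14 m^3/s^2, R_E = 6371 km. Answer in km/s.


r = 23777.4270 km = 2.3777427e+07 m
V = sqrt(mu/r) = 4094.3618 m/s
di = 46.75 deg = 0.8159414 rad
dV = 2*V*sin(di/2) = 2*4094.3618*sin(0.4079707)
dV = 3248.8549 m/s = 3.2489 km/s

3.2489 km/s


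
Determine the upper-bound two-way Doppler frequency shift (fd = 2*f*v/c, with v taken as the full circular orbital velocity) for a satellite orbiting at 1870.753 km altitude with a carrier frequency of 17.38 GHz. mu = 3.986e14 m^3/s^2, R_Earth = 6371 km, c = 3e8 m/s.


r = 8.241753e+06 m
v = sqrt(mu/r) = 6954.3869 m/s (worst-case radial velocity)
f = 17.38 GHz = 1.738e+10 Hz
fd = 2*f*v/c = 2*1.738e+10*6954.3869/3.0e+08
fd = 805781.6311 Hz

805781.6311 Hz


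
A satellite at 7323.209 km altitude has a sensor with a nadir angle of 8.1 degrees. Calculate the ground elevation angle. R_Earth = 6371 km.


r = R_E + alt = 13694.2090 km
Law of sines in the satellite / Earth-center / ground-point triangle:
  sin(nadir)/R_E = sin(90 + el)/r  =>  cos(el) = (r/R_E)*sin(nadir)
cos(el) = (13694.2090 / 6371.0000) * sin(8.1 deg) = 0.3028615
el = arccos(0.3028615) = 72.3704 deg
(Earth-central angle = 90 - nadir - el = 9.5296 deg)

72.3704 degrees


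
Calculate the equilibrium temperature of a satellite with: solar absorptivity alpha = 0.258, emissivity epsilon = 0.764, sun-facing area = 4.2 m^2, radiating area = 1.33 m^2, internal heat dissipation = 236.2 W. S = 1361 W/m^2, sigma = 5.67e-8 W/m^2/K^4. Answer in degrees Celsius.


Numerator = alpha*S*A_sun + Q_int = 0.258*1361*4.2 + 236.2 = 1710.9796 W
Denominator = eps*sigma*A_rad = 0.764*5.67e-8*1.33 = 5.7614004e-08 W/K^4
T^4 = 2.9697287e+10 K^4
T = 415.1253 K = 141.9753 C

141.9753 degrees Celsius


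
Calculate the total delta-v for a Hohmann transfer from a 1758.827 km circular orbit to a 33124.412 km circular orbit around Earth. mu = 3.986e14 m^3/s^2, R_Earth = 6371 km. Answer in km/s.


r1 = 8129.8270 km = 8.129827e+06 m
r2 = 39495.4120 km = 3.9495412e+07 m
dv1 = sqrt(mu/r1)*(sqrt(2*r2/(r1+r2)) - 1) = 2015.6455 m/s
dv2 = sqrt(mu/r2)*(1 - sqrt(2*r1/(r1+r2))) = 1320.6073 m/s
total dv = |dv1| + |dv2| = 2015.6455 + 1320.6073 = 3336.2528 m/s = 3.3363 km/s

3.3363 km/s


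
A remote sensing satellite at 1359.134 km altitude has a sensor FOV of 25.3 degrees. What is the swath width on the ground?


FOV = 25.3 deg = 0.4415683 rad
swath = 2 * alt * tan(FOV/2) = 2 * 1359.134 * tan(0.2207842)
swath = 2 * 1359.134 * 0.2244429
swath = 610.0960 km

610.0960 km


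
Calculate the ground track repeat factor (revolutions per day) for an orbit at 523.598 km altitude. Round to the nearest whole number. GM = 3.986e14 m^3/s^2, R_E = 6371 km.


r = 6.894598e+06 m
T = 2*pi*sqrt(r^3/mu) = 5697.3729 s = 94.9562 min
revs/day = 1440 / 94.9562 = 15.1649
Rounded: 15 revolutions per day

15 revolutions per day


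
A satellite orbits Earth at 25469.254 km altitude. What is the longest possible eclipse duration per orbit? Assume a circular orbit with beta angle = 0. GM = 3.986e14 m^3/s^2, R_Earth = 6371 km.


r = 31840.2540 km
T = 942.3772 min
Eclipse fraction = arcsin(R_E/r)/pi = arcsin(6371.0000/31840.2540)/pi
= arcsin(0.2000926)/pi = 0.06412431
Eclipse duration = 0.06412431 * 942.3772 = 60.4293 min

60.4293 minutes


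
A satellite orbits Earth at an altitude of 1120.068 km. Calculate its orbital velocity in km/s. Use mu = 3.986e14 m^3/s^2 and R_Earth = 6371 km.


r = R_E + alt = 6371.0 + 1120.068 = 7491.0680 km = 7.491068e+06 m
v = sqrt(mu/r) = sqrt(3.986e14 / 7.491068e+06) = 7294.5210 m/s = 7.2945 km/s

7.2945 km/s


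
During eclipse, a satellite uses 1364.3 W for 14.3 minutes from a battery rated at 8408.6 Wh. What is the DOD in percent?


E_used = P * t / 60 = 1364.3 * 14.3 / 60 = 325.1582 Wh
DOD = E_used / E_total * 100 = 325.1582 / 8408.6 * 100
DOD = 3.8670 %

3.8670 %


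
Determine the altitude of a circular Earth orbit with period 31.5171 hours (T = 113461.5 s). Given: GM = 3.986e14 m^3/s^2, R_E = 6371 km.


T = 113461.5 s
r = (mu*T^2/(4*pi^2))^(1/3) = (3.986e14 * 113461.5^2 / (4*pi^2))^(1/3)
r = 5.0655297e+07 m = 50655.2970 km
alt = r - R_E = 50655.2970 - 6371 = 44284.2970 km

44284.2970 km


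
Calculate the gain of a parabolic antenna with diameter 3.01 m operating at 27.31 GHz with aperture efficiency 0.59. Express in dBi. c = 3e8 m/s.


lambda = c/f = 3e8 / 2.731e+10 = 0.01098499 m
G = eta*(pi*D/lambda)^2 = 0.59*(pi*3.01/0.01098499)^2
G = 437205.5225 (linear)
G = 10*log10(437205.5225) = 56.4069 dBi

56.4069 dBi


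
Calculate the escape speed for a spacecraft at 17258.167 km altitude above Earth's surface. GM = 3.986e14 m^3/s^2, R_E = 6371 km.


r = 6371.0 + 17258.167 = 23629.1670 km = 2.3629167e+07 m
v_esc = sqrt(2*mu/r) = sqrt(2*3.986e14 / 2.3629167e+07)
v_esc = 5808.4391 m/s = 5.8084 km/s

5.8084 km/s


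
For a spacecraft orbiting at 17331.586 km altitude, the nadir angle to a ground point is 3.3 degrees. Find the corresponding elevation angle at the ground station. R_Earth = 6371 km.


r = R_E + alt = 23702.5860 km
Law of sines in the satellite / Earth-center / ground-point triangle:
  sin(nadir)/R_E = sin(90 + el)/r  =>  cos(el) = (r/R_E)*sin(nadir)
cos(el) = (23702.5860 / 6371.0000) * sin(3.3 deg) = 0.2141605
el = arccos(0.2141605) = 77.6337 deg
(Earth-central angle = 90 - nadir - el = 9.0663 deg)

77.6337 degrees


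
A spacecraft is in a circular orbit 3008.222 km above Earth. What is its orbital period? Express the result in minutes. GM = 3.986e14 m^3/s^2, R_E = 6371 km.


r = 9379.2220 km = 9.379222e+06 m
T = 2*pi*sqrt(r^3/mu) = 2*pi*sqrt(8.2508833e+20 / 3.986e14)
T = 9039.8546 s = 150.6642 min

150.6642 minutes


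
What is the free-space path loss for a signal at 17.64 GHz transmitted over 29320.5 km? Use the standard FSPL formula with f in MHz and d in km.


f = 17.64 GHz = 17640.0000 MHz
d = 29320.5 km
FSPL = 32.44 + 20*log10(17640.0000) + 20*log10(29320.5)
FSPL = 32.44 + 84.9300 + 89.3434
FSPL = 206.7134 dB

206.7134 dB


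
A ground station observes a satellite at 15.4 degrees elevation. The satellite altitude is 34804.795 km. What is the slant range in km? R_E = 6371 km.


h = 34804.795 km, el = 15.4 deg
d = -R_E*sin(el) + sqrt((R_E*sin(el))^2 + 2*R_E*h + h^2)
d = -6371.0000*sin(0.2687807) + sqrt((6371.0000*0.2655561)^2 + 2*6371.0000*34804.795 + 34804.795^2)
d = 39023.2354 km

39023.2354 km


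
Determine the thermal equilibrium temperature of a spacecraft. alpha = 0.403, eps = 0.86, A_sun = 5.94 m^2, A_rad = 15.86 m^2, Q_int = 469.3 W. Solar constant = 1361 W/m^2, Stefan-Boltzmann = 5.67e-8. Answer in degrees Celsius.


Numerator = alpha*S*A_sun + Q_int = 0.403*1361*5.94 + 469.3 = 3727.2890 W
Denominator = eps*sigma*A_rad = 0.86*5.67e-8*15.86 = 7.7336532e-07 W/K^4
T^4 = 4.8195709e+09 K^4
T = 263.4827 K = -9.6673 C

-9.6673 degrees Celsius


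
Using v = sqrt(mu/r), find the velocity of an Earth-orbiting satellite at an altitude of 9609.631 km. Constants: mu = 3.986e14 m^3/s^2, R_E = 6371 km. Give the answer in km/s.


r = R_E + alt = 6371.0 + 9609.631 = 15980.6310 km = 1.5980631e+07 m
v = sqrt(mu/r) = sqrt(3.986e14 / 1.5980631e+07) = 4994.2662 m/s = 4.9943 km/s

4.9943 km/s


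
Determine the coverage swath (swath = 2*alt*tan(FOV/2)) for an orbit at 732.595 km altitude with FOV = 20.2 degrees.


FOV = 20.2 deg = 0.3525565 rad
swath = 2 * alt * tan(FOV/2) = 2 * 732.595 * tan(0.1762783)
swath = 2 * 732.595 * 0.1781271
swath = 260.9901 km

260.9901 km


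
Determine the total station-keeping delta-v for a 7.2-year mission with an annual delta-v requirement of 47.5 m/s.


dV = rate * years = 47.5 * 7.2
dV = 342.0000 m/s

342.0000 m/s


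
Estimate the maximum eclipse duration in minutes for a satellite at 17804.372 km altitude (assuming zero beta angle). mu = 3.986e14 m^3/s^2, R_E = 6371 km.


r = 24175.3720 km
T = 623.4760 min
Eclipse fraction = arcsin(R_E/r)/pi = arcsin(6371.0000/24175.3720)/pi
= arcsin(0.2635327)/pi = 0.08488767
Eclipse duration = 0.08488767 * 623.4760 = 52.9254 min

52.9254 minutes


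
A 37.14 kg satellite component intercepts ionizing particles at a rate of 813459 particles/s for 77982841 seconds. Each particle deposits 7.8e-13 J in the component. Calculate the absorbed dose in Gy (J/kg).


Total energy deposited = rate * time * E_per
  = 813459 * 77982841 * 7.8e-13 = 49.4800 J
Dose = E_total / mass = 49.4800 / 37.14
Dose = 1.3323 Gy

1.3323 Gy


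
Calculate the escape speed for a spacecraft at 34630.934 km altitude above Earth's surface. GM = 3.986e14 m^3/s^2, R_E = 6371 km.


r = 6371.0 + 34630.934 = 41001.9340 km = 4.1001934e+07 m
v_esc = sqrt(2*mu/r) = sqrt(2*3.986e14 / 4.1001934e+07)
v_esc = 4409.4201 m/s = 4.4094 km/s

4.4094 km/s


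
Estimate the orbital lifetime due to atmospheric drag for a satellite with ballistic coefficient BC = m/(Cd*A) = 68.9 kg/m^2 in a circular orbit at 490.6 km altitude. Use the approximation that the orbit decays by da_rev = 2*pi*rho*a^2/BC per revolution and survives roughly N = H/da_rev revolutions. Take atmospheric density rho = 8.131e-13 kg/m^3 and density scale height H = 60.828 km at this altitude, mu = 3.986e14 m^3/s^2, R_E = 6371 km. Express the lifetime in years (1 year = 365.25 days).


a = R_E + alt = 6861.6000 km = 6.8616e+06 m
da_rev = 2*pi*rho*a^2/BC = 2*pi*8.131e-13*(6.8616e+06)^2/68.9 = 3.491045 m per revolution
N = H/da_rev = 60828.0000 m / 3.491045 m = 17424.0110 revolutions
P = 2*pi*sqrt(a^3/mu) = 5656.5199 s
lifetime = N*P = 17424.0110 * 5656.5199 = 9.8559264e+07 s = 1140.7322 days
years = 1140.7322 / 365.25 = 3.1232 years

3.1232 years


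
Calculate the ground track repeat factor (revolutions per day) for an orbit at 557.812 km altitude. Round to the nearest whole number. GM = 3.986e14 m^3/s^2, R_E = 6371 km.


r = 6.928812e+06 m
T = 2*pi*sqrt(r^3/mu) = 5739.8347 s = 95.6639 min
revs/day = 1440 / 95.6639 = 15.0527
Rounded: 15 revolutions per day

15 revolutions per day


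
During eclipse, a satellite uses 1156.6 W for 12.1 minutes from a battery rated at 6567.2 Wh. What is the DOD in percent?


E_used = P * t / 60 = 1156.6 * 12.1 / 60 = 233.2477 Wh
DOD = E_used / E_total * 100 = 233.2477 / 6567.2 * 100
DOD = 3.5517 %

3.5517 %


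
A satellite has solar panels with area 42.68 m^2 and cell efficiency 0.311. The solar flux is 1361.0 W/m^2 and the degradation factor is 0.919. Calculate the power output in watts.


P = area * eta * S * degradation
P = 42.68 * 0.311 * 1361.0 * 0.919
P = 16601.9246 W

16601.9246 W


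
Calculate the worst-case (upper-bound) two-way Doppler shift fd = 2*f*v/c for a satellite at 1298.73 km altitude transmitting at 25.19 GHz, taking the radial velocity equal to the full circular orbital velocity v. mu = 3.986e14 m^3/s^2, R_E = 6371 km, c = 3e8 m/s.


r = 7.66973e+06 m
v = sqrt(mu/r) = 7209.0595 m/s (worst-case radial velocity)
f = 25.19 GHz = 2.519e+10 Hz
fd = 2*f*v/c = 2*2.519e+10*7209.0595/3.0e+08
fd = 1.2106414e+06 Hz

1.2106e+06 Hz


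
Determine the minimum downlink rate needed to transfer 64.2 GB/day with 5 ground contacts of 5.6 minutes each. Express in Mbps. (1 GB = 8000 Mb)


total contact time = 5 * 5.6 * 60 = 1680.0000 s
data = 64.2 GB = 513600.0000 Mb
rate = 513600.0000 / 1680.0000 = 305.7143 Mbps

305.7143 Mbps


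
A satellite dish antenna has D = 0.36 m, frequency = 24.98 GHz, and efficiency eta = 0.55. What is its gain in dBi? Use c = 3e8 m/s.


lambda = c/f = 3e8 / 2.498e+10 = 0.01200961 m
G = eta*(pi*D/lambda)^2 = 0.55*(pi*0.36/0.01200961)^2
G = 4877.6406 (linear)
G = 10*log10(4877.6406) = 36.8821 dBi

36.8821 dBi


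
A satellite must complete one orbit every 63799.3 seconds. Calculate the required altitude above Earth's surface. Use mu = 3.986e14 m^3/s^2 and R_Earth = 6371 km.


T = 63799.3 s
r = (mu*T^2/(4*pi^2))^(1/3) = (3.986e14 * 63799.3^2 / (4*pi^2))^(1/3)
r = 3.4509325e+07 m = 34509.3248 km
alt = r - R_E = 34509.3248 - 6371 = 28138.3248 km

28138.3248 km


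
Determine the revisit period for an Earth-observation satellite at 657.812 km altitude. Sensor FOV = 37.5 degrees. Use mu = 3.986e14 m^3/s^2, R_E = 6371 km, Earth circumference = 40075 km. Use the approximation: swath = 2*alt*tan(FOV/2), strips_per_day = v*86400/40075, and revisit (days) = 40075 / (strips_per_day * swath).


swath = 2*657.812*tan(0.3272492) = 446.5942 km
v = sqrt(mu/r) = 7530.5671 m/s = 7.5306 km/s
strips/day = v*86400/40075 = 7.5306*86400/40075 = 16.2356
coverage/day = strips * swath = 16.2356 * 446.5942 = 7250.7168 km
revisit = 40075 / 7250.7168 = 5.5270 days

5.5270 days


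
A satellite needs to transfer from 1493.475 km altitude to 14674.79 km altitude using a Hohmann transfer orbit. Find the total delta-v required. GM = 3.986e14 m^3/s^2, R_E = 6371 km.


r1 = 7864.4750 km = 7.864475e+06 m
r2 = 21045.7900 km = 2.104579e+07 m
dv1 = sqrt(mu/r1)*(sqrt(2*r2/(r1+r2)) - 1) = 1470.9988 m/s
dv2 = sqrt(mu/r2)*(1 - sqrt(2*r1/(r1+r2))) = 1141.9357 m/s
total dv = |dv1| + |dv2| = 1470.9988 + 1141.9357 = 2612.9345 m/s = 2.6129 km/s

2.6129 km/s


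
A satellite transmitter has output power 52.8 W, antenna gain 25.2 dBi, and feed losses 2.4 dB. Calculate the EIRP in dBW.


Pt = 52.8 W = 17.2263 dBW
EIRP = Pt_dBW + Gt - losses = 17.2263 + 25.2 - 2.4 = 40.0263 dBW

40.0263 dBW


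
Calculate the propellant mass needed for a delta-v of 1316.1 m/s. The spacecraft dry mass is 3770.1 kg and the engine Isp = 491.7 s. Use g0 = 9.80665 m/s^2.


ve = Isp * g0 = 491.7 * 9.80665 = 4821.929805 m/s
mass ratio = exp(dv/ve) = exp(1316.1/4821.929805) = 1.31382209
m_prop = m_dry * (mr - 1) = 3770.1 * (1.31382209 - 1)
m_prop = 1183.1407 kg

1183.1407 kg


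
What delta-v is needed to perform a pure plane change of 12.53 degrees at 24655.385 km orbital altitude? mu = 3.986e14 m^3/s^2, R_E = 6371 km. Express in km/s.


r = 31026.3850 km = 3.1026385e+07 m
V = sqrt(mu/r) = 3584.2893 m/s
di = 12.53 deg = 0.2186898 rad
dV = 2*V*sin(di/2) = 2*3584.2893*sin(0.1093449)
dV = 782.2863 m/s = 0.7822863 km/s

0.7823 km/s


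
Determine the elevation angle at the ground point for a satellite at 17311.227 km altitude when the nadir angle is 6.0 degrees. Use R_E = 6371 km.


r = R_E + alt = 23682.2270 km
Law of sines in the satellite / Earth-center / ground-point triangle:
  sin(nadir)/R_E = sin(90 + el)/r  =>  cos(el) = (r/R_E)*sin(nadir)
cos(el) = (23682.2270 / 6371.0000) * sin(6.0 deg) = 0.3885523
el = arccos(0.3885523) = 67.1355 deg
(Earth-central angle = 90 - nadir - el = 16.8645 deg)

67.1355 degrees


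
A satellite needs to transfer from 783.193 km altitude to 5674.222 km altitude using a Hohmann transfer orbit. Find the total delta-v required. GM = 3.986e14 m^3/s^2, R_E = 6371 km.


r1 = 7154.1930 km = 7.154193e+06 m
r2 = 12045.2220 km = 1.2045222e+07 m
dv1 = sqrt(mu/r1)*(sqrt(2*r2/(r1+r2)) - 1) = 896.8768 m/s
dv2 = sqrt(mu/r2)*(1 - sqrt(2*r1/(r1+r2))) = 786.4942 m/s
total dv = |dv1| + |dv2| = 896.8768 + 786.4942 = 1683.3710 m/s = 1.6834 km/s

1.6834 km/s


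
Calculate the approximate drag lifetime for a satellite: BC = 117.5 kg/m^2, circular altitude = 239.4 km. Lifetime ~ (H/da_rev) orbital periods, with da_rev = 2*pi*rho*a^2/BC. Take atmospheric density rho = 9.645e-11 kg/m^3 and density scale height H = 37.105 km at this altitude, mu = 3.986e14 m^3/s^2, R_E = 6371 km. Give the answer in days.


a = R_E + alt = 6610.4000 km = 6.6104e+06 m
da_rev = 2*pi*rho*a^2/BC = 2*pi*9.645e-11*(6.6104e+06)^2/117.5 = 225.371873 m per revolution
N = H/da_rev = 37105.0000 m / 225.371873 m = 164.6390 revolutions
P = 2*pi*sqrt(a^3/mu) = 5348.7565 s
lifetime = N*P = 164.6390 * 5348.7565 = 880613.9349 s = 10.1923 days

10.1923 days


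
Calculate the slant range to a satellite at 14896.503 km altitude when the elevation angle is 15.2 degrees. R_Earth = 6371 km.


h = 14896.503 km, el = 15.2 deg
d = -R_E*sin(el) + sqrt((R_E*sin(el))^2 + 2*R_E*h + h^2)
d = -6371.0000*sin(0.26529) + sqrt((6371.0000*0.2621892)^2 + 2*6371.0000*14896.503 + 14896.503^2)
d = 18689.0452 km

18689.0452 km


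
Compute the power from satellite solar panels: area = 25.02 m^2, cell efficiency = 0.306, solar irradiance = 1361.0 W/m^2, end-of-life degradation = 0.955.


P = area * eta * S * degradation
P = 25.02 * 0.306 * 1361.0 * 0.955
P = 9951.0803 W

9951.0803 W


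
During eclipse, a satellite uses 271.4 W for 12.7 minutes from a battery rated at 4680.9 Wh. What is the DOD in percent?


E_used = P * t / 60 = 271.4 * 12.7 / 60 = 57.4463 Wh
DOD = E_used / E_total * 100 = 57.4463 / 4680.9 * 100
DOD = 1.2272 %

1.2272 %


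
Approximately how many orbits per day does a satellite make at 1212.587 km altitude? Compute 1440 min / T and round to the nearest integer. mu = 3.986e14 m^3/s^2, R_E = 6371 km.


r = 7.583587e+06 m
T = 2*pi*sqrt(r^3/mu) = 6572.3886 s = 109.5398 min
revs/day = 1440 / 109.5398 = 13.1459
Rounded: 13 revolutions per day

13 revolutions per day
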